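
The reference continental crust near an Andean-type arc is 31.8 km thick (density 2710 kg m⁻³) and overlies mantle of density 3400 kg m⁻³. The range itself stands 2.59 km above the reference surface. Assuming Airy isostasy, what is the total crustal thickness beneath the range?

Root depth r = h ρ_c / (ρ_m − ρ_c) = 2.59 km × 2710 / 690 = 10.17 km.
Total thickness = T + h + r = 31.8 km + 2.59 km + 10.17 km = 44.6 km.

44.6 km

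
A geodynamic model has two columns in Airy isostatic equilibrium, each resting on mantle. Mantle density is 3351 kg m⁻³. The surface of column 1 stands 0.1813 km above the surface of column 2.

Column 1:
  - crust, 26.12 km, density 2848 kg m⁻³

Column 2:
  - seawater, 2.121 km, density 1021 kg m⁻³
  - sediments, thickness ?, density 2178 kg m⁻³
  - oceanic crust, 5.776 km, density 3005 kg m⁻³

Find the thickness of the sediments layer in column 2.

4.77 km

Take the compensation level at the base of the deeper column (depth z_c below the surface of column 1) and equate Σ ρ_i t_i down to z_c; mantle fills any gap and the z_c terms cancel.
Column 1: 26.12×2848 + (z_c − 26.12)×3351
Column 2: 0.1813×0 + 2.121×1021 + x×2178 + 5.776×3005 + (z_c − 0.1813 − 7.897 − x)×3351
The z_c×3351 term appears on both sides and cancels. Collect the known terms of each column as K = Σ(ρt)_known − 3351 × (depth of known layers): K_1 = 74389.76 − 3351×26.12 = −13138.36; K_2 = 19522.421 − 3351×(0.1813 + 7.897) = −7547.9623.
Balance: K_1 = K_2 − x×(3351 − 2178), so x = (K_2 − K_1)/(3351 − 2178) = 5590.4/1173 = 4.77 km.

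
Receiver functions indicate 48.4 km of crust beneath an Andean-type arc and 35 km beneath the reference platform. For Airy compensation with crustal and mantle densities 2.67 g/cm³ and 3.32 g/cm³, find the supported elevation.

2.62 km

Excess crust Δ = 48.4 km − 35 km = 13.4 km, split between elevation h and root r with h + r = Δ.
Airy balance ρ_c h = (ρ_m − ρ_c) r gives r = h ρ_c/(ρ_m − ρ_c), so h (1 + ρ_c/(ρ_m − ρ_c)) = Δ, i.e. h = Δ (ρ_m − ρ_c)/ρ_m.
h = 13.4 km × 0.65/3.32 = 2.62 km.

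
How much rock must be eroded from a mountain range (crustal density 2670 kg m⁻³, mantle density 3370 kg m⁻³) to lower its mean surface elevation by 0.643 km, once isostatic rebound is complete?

3.1 km

Net drop Δ = e − u = e − e ρ_c/ρ_m = e (ρ_m − ρ_c)/ρ_m.
e = Δ ρ_m/(ρ_m − ρ_c) = 0.643 km × 3370/700 = 3.1 km.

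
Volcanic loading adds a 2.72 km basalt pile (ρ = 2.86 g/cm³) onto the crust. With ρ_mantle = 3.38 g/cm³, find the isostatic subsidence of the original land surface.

Subaerial loading: s = t ρ_load / ρ_m.
s = 2.72 km × 2.86/3.38 = 2.3 km.

2.3 km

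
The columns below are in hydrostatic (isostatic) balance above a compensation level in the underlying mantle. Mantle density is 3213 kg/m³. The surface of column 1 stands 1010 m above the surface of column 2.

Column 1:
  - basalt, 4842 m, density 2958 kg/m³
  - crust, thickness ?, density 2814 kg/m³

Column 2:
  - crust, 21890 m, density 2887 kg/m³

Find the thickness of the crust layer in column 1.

22900 m

Take the compensation level at the base of the deeper column (depth z_c below the surface of column 1) and equate Σ ρ_i t_i down to z_c; mantle fills any gap and the z_c terms cancel.
Column 1: 4842×2958 + x×2814 + (z_c − 4842 − x)×3213
Column 2: 1010×0 + 21890×2887 + (z_c − 1010 − 21890)×3213
The z_c×3213 term appears on both sides and cancels. Collect the known terms of each column as K = Σ(ρt)_known − 3213 × (depth of known layers): K_1 = 14322636 − 3213×4842 = −1234710; K_2 = 63196430 − 3213×(1010 + 21890) = −10381270.
Balance: K_1 − x×(3213 − 2814) = K_2, so x = (K_1 − K_2)/(3213 − 2814) = 9146560/399 = 22900 m.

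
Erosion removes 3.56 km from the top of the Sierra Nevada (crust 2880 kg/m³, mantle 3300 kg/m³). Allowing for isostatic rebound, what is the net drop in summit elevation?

0.453 km

Rebound u = e ρ_c/ρ_m = 3.56 km × 2880/3300 = 3.107 km.
Net surface drop = e − u = 3.56 km − 3.107 km = e (ρ_m − ρ_c)/ρ_m = 0.453 km.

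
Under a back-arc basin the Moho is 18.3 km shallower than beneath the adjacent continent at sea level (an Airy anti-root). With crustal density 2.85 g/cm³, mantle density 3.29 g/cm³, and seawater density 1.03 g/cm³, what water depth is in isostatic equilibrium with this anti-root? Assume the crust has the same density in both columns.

Replacing a thickness d of crust by seawater at the top must be balanced by replacing crust with mantle at the base: d (ρ_c − ρ_w) = a (ρ_m − ρ_c).
d = a (ρ_m − ρ_c)/(ρ_c − ρ_w) = 18.3 km × 0.44/1.82 = 4.42 km.

4.42 km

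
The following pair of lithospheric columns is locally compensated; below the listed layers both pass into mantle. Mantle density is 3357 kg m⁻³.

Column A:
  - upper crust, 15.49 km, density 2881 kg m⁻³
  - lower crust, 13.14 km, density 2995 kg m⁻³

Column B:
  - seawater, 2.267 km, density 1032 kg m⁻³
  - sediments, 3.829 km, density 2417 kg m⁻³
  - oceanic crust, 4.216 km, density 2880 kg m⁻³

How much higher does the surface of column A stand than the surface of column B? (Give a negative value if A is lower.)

0.372 km

For any compensation level in the mantle, the mantle terms cancel and isostasy reduces to e = (Σt_A − Σt_B) − (Σ(ρt)_A − Σ(ρt)_B) / ρ_m.
Σt_A = 28.63 km; Σt_B = 10.312 km; Σ(ρt)_A = 83980.99; Σ(ρt)_B = 23736.317 (in km·kg m⁻³).
e = (28.63 − 10.312) − (83980.99 − 23736.317) / 3357 = 0.372 km.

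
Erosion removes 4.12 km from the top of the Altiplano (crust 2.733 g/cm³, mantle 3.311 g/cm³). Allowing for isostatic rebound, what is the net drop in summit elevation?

Rebound u = e ρ_c/ρ_m = 4.12 km × 2.733/3.311 = 3.401 km.
Net surface drop = e − u = 4.12 km − 3.401 km = e (ρ_m − ρ_c)/ρ_m = 0.719 km.

0.719 km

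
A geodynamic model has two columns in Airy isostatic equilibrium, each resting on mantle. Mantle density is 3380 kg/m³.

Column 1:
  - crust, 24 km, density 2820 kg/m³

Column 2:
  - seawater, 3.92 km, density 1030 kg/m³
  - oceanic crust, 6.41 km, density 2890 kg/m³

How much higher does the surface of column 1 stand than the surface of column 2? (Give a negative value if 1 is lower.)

0.322 km

For any compensation level in the mantle, the mantle terms cancel and isostasy reduces to e = (Σt_1 − Σt_2) − (Σ(ρt)_1 − Σ(ρt)_2) / ρ_m.
Σt_1 = 24 km; Σt_2 = 10.33 km; Σ(ρt)_1 = 67680; Σ(ρt)_2 = 22562.5 (in km·kg/m³).
e = (24 − 10.33) − (67680 − 22562.5) / 3380 = 0.322 km.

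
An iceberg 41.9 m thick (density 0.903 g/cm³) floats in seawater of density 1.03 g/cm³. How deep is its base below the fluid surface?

36.7 m

Draft d = t ρ_obj/ρ_fluid = 41.9 m × 0.903/1.03 = 36.7 m.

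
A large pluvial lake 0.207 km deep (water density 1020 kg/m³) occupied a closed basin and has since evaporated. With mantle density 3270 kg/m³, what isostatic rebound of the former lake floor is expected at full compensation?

0.0646 km

u = d ρ_w/ρ_m = 0.207 km × 1020/3270 = 0.0646 km.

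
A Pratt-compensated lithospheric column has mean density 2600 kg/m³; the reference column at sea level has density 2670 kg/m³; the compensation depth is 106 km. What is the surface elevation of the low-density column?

ρ_ref D = ρ (D + h) → h = D (ρ_ref − ρ)/ρ.
h = 106 km × (2670 − 2600)/2600 = 2.85 km.

2.85 km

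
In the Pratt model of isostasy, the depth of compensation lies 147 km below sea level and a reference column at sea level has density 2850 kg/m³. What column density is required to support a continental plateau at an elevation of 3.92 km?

2780 kg/m³

Pratt balance: ρ_ref D = ρ (D + h).
ρ = ρ_ref D/(D + h) = 2850 × 147 km/(147 km + 3.92 km) = 2780 kg/m³.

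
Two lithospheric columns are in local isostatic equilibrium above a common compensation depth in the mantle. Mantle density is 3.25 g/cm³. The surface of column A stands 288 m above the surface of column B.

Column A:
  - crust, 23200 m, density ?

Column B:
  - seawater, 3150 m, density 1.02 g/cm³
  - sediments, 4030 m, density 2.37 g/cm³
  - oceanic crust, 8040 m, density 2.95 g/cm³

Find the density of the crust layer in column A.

Take the compensation level at the base of the deeper column (depth z_c below the surface of column A) and equate Σ ρ_i t_i down to z_c; mantle fills any gap and the z_c terms cancel.
Column A: 23200×ρ + (z_c − 23200)×3.25
Column B: 288×0 + 3150×1.02 + 4030×2.37 + 8040×2.95 + (z_c − 288 − 15220)×3.25
The z_c×3.25 term appears on both sides and cancels. Collect the known terms of each column as K = Σ(ρt)_known − 3.25 × (depth of known layers): K_A = 0 − 3.25×23200 = −75400; K_B = 36482.1 − 3.25×(288 + 15220) = −13918.9.
Balance: K_A + 23200×ρ = K_B, so ρ = (K_B − K_A)/23200 = 61481.1/23200 = 2.65 g/cm³.

2.65 g/cm³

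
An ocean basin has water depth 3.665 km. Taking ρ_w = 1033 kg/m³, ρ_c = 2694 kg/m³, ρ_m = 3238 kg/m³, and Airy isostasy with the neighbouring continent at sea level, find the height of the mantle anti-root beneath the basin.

11.2 km

Equating mass per unit area of the two columns: replacing crust with seawater at the top is compensated by replacing crust with mantle at the base: d (ρ_c − ρ_w) = a (ρ_m − ρ_c).
a = d (ρ_c − ρ_w)/(ρ_m − ρ_c) = 3.665 km × 1661/544 = 11.2 km.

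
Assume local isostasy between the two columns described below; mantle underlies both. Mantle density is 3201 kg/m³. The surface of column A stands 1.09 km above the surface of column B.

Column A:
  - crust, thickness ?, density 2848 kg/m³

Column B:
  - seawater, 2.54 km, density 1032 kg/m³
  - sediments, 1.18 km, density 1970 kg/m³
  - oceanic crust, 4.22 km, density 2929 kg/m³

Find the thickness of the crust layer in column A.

Take the compensation level at the base of the deeper column (depth z_c below the surface of column A) and equate Σ ρ_i t_i down to z_c; mantle fills any gap and the z_c terms cancel.
Column A: x×2848 + (z_c − 0 − x)×3201
Column B: 1.09×0 + 2.54×1032 + 1.18×1970 + 4.22×2929 + (z_c − 1.09 − 7.94)×3201
The z_c×3201 term appears on both sides and cancels. Collect the known terms of each column as K = Σ(ρt)_known − 3201 × (depth of known layers): K_A = 0 − 3201×0 = 0; K_B = 17306.26 − 3201×(1.09 + 7.94) = −11598.77.
Balance: K_A − x×(3201 − 2848) = K_B, so x = (K_A − K_B)/(3201 − 2848) = 11598.8/353 = 32.9 km.

32.9 km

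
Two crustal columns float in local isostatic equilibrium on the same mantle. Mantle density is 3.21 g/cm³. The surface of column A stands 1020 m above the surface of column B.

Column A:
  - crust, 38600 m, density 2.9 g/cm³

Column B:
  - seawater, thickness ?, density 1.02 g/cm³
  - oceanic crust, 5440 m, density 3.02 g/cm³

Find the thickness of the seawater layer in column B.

3500 m

Take the compensation level at the base of the deeper column (depth z_c below the surface of column A) and equate Σ ρ_i t_i down to z_c; mantle fills any gap and the z_c terms cancel.
Column A: 38600×2.9 + (z_c − 38600)×3.21
Column B: 1020×0 + x×1.02 + 5440×3.02 + (z_c − 1020 − 5440 − x)×3.21
The z_c×3.21 term appears on both sides and cancels. Collect the known terms of each column as K = Σ(ρt)_known − 3.21 × (depth of known layers): K_A = 111940 − 3.21×38600 = −11966; K_B = 16428.8 − 3.21×(1020 + 5440) = −4307.8.
Balance: K_A = K_B − x×(3.21 − 1.02), so x = (K_B − K_A)/(3.21 − 1.02) = 7658.2/2.19 = 3500 m.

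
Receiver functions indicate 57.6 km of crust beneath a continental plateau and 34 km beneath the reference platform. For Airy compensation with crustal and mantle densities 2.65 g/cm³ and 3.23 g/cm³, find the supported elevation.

4.24 km

Excess crust Δ = 57.6 km − 34 km = 23.6 km, split between elevation h and root r with h + r = Δ.
Airy balance ρ_c h = (ρ_m − ρ_c) r gives r = h ρ_c/(ρ_m − ρ_c), so h (1 + ρ_c/(ρ_m − ρ_c)) = Δ, i.e. h = Δ (ρ_m − ρ_c)/ρ_m.
h = 23.6 km × 0.58/3.23 = 4.24 km.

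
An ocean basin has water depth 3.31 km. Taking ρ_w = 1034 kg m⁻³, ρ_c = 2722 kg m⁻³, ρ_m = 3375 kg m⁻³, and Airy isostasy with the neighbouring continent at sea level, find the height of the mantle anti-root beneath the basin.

8.56 km

For local isostatic compensation: replacing crust with seawater at the top is compensated by replacing crust with mantle at the base: d (ρ_c − ρ_w) = a (ρ_m − ρ_c).
a = d (ρ_c − ρ_w)/(ρ_m − ρ_c) = 3.31 km × 1688/653 = 8.56 km.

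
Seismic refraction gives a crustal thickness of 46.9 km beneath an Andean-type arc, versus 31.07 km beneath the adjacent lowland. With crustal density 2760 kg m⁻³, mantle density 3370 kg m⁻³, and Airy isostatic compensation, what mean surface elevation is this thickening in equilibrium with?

2.87 km

Excess crust Δ = 46.9 km − 31.07 km = 15.83 km, split between elevation h and root r with h + r = Δ.
Airy balance ρ_c h = (ρ_m − ρ_c) r gives r = h ρ_c/(ρ_m − ρ_c), so h (1 + ρ_c/(ρ_m − ρ_c)) = Δ, i.e. h = Δ (ρ_m − ρ_c)/ρ_m.
h = 15.83 km × 610/3370 = 2.87 km.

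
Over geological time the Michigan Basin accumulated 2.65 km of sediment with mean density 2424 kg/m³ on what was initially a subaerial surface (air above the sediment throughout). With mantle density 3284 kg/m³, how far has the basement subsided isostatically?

1.96 km

Subaerial load: s = t ρ_sed / ρ_m = 2.65 km × 2424/3284 = 1.96 km.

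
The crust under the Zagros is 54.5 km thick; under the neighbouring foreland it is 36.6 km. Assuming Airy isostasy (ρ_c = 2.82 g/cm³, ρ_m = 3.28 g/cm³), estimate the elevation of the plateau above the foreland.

2.51 km

Excess crust Δ = 54.5 km − 36.6 km = 17.9 km, split between elevation h and root r with h + r = Δ.
Airy balance ρ_c h = (ρ_m − ρ_c) r gives r = h ρ_c/(ρ_m − ρ_c), so h (1 + ρ_c/(ρ_m − ρ_c)) = Δ, i.e. h = Δ (ρ_m − ρ_c)/ρ_m.
h = 17.9 km × 0.46/3.28 = 2.51 km.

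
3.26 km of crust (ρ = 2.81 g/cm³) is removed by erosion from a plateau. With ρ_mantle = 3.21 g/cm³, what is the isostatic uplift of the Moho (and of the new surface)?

2.85 km

Unloading: uplift u = e ρ_c/ρ_m = 3.26 km × 2.81/3.21 = 2.85 km.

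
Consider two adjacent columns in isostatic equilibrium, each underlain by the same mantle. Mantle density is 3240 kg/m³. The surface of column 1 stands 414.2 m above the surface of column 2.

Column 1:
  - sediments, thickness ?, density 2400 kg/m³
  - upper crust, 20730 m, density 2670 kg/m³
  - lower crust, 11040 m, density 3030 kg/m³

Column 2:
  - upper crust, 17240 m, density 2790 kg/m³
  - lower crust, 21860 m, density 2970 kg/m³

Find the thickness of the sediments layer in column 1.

Take the compensation level at the base of the deeper column (depth z_c below the surface of column 1) and equate Σ ρ_i t_i down to z_c; mantle fills any gap and the z_c terms cancel.
Column 1: x×2400 + 20730×2670 + 11040×3030 + (z_c − 31770 − x)×3240
Column 2: 414.2×0 + 17240×2790 + 21860×2970 + (z_c − 414.2 − 39100)×3240
The z_c×3240 term appears on both sides and cancels. Collect the known terms of each column as K = Σ(ρt)_known − 3240 × (depth of known layers): K_1 = 88800300 − 3240×31770 = −14134500; K_2 = 113023800 − 3240×(414.2 + 39100) = −15002208.
Balance: K_1 − x×(3240 − 2400) = K_2, so x = (K_1 − K_2)/(3240 − 2400) = 867708/840 = 1030 m.

1030 m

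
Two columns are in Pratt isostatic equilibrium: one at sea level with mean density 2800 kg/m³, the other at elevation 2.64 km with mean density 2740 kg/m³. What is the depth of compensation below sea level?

121 km

ρ_ref D = ρ (D + h) → D (ρ_ref − ρ) = ρ h.
D = ρ h/(ρ_ref − ρ) = 2740 × 2.64 km/(2800 − 2740) = 121 km.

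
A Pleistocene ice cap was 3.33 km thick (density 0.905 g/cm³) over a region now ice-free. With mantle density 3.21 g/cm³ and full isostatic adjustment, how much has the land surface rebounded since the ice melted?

0.939 km

Removing the load lets mantle flow back in; uplift u satisfies ρ_ice t = ρ_m u.
u = t ρ_ice/ρ_m = 3.33 km × 0.905/3.21 = 0.939 km.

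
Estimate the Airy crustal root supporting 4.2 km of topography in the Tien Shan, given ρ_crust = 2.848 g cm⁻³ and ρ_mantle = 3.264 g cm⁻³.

28.8 km

By Archimedes' principle applied to the lithosphere: the weight of the topography is balanced by the buoyancy of the root, ρ_c h = (ρ_m − ρ_c) r.
r = h · ρ_c / (ρ_m − ρ_c) = 4.2 km × 2.848 / (3.264 − 2.848) = 28.8 km.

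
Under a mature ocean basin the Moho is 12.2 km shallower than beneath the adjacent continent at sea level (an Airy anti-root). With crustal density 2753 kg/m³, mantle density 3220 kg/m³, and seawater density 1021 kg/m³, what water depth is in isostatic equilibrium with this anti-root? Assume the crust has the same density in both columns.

Replacing a thickness d of crust by seawater at the top must be balanced by replacing crust with mantle at the base: d (ρ_c − ρ_w) = a (ρ_m − ρ_c).
d = a (ρ_m − ρ_c)/(ρ_c − ρ_w) = 12.2 km × 467/1732 = 3.29 km.

3.29 km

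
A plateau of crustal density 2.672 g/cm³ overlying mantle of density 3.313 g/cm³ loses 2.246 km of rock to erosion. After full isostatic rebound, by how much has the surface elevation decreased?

0.435 km

Rebound u = e ρ_c/ρ_m = 2.246 km × 2.672/3.313 = 1.811 km.
Net surface drop = e − u = 2.246 km − 1.811 km = e (ρ_m − ρ_c)/ρ_m = 0.435 km.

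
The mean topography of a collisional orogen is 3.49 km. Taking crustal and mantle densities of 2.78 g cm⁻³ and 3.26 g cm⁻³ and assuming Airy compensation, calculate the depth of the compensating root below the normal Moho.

20.2 km

In Airy isostatic equilibrium: the weight of the topography is balanced by the buoyancy of the root, ρ_c h = (ρ_m − ρ_c) r.
r = h · ρ_c / (ρ_m − ρ_c) = 3.49 km × 2.78 / (3.26 − 2.78) = 20.2 km.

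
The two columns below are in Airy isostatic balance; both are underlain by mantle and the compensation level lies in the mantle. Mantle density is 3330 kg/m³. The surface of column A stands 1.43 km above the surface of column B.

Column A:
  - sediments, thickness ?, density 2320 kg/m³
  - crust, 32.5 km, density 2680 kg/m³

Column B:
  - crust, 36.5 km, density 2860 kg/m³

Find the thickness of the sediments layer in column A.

Take the compensation level at the base of the deeper column (depth z_c below the surface of column A) and equate Σ ρ_i t_i down to z_c; mantle fills any gap and the z_c terms cancel.
Column A: x×2320 + 32.5×2680 + (z_c − 32.5 − x)×3330
Column B: 1.43×0 + 36.5×2860 + (z_c − 1.43 − 36.5)×3330
The z_c×3330 term appears on both sides and cancels. Collect the known terms of each column as K = Σ(ρt)_known − 3330 × (depth of known layers): K_A = 87100 − 3330×32.5 = −21125; K_B = 104390 − 3330×(1.43 + 36.5) = −21916.9.
Balance: K_A − x×(3330 − 2320) = K_B, so x = (K_A − K_B)/(3330 − 2320) = 791.9/1010 = 0.784 km.

0.784 km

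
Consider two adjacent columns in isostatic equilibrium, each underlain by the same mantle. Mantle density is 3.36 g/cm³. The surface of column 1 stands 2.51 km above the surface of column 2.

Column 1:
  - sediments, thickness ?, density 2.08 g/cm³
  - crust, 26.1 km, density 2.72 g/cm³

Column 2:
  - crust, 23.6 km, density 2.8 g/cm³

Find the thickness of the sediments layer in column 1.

Take the compensation level at the base of the deeper column (depth z_c below the surface of column 1) and equate Σ ρ_i t_i down to z_c; mantle fills any gap and the z_c terms cancel.
Column 1: x×2.08 + 26.1×2.72 + (z_c − 26.1 − x)×3.36
Column 2: 2.51×0 + 23.6×2.8 + (z_c − 2.51 − 23.6)×3.36
The z_c×3.36 term appears on both sides and cancels. Collect the known terms of each column as K = Σ(ρt)_known − 3.36 × (depth of known layers): K_1 = 70.992 − 3.36×26.1 = −16.704; K_2 = 66.08 − 3.36×(2.51 + 23.6) = −21.6496.
Balance: K_1 − x×(3.36 − 2.08) = K_2, so x = (K_1 − K_2)/(3.36 − 2.08) = 4.9456/1.28 = 3.86 km.

3.86 km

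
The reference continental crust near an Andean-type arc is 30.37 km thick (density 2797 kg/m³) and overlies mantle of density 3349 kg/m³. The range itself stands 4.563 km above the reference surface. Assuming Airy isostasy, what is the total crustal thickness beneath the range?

Root depth r = h ρ_c / (ρ_m − ρ_c) = 4.563 km × 2797 / 552 = 23.12 km.
Total thickness = T + h + r = 30.37 km + 4.563 km + 23.12 km = 58.1 km.

58.1 km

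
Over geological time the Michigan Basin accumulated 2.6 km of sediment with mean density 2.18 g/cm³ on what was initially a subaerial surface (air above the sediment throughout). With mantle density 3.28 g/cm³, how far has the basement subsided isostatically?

1.73 km

Subaerial load: s = t ρ_sed / ρ_m = 2.6 km × 2.18/3.28 = 1.73 km.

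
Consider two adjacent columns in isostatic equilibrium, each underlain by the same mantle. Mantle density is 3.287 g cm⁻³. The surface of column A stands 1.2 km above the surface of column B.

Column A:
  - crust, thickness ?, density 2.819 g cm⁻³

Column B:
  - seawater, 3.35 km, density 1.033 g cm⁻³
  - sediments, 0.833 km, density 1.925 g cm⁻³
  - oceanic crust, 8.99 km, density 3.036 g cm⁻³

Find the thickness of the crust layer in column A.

31.8 km

Take the compensation level at the base of the deeper column (depth z_c below the surface of column A) and equate Σ ρ_i t_i down to z_c; mantle fills any gap and the z_c terms cancel.
Column A: x×2.819 + (z_c − 0 − x)×3.287
Column B: 1.2×0 + 3.35×1.033 + 0.833×1.925 + 8.99×3.036 + (z_c − 1.2 − 13.173)×3.287
The z_c×3.287 term appears on both sides and cancels. Collect the known terms of each column as K = Σ(ρt)_known − 3.287 × (depth of known layers): K_A = 0 − 3.287×0 = 0; K_B = 32.357715 − 3.287×(1.2 + 13.173) = −14.886336.
Balance: K_A − x×(3.287 − 2.819) = K_B, so x = (K_A − K_B)/(3.287 − 2.819) = 14.8863/0.468 = 31.8 km.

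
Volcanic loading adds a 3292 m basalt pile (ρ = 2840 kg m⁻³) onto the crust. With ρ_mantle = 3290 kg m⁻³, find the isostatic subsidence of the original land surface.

Subaerial loading: s = t ρ_load / ρ_m.
s = 3292 m × 2840/3290 = 2840 m.

2840 m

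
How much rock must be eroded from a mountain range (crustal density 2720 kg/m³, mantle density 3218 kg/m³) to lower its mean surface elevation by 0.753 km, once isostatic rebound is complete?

4.87 km

Net drop Δ = e − u = e − e ρ_c/ρ_m = e (ρ_m − ρ_c)/ρ_m.
e = Δ ρ_m/(ρ_m − ρ_c) = 0.753 km × 3218/498 = 4.87 km.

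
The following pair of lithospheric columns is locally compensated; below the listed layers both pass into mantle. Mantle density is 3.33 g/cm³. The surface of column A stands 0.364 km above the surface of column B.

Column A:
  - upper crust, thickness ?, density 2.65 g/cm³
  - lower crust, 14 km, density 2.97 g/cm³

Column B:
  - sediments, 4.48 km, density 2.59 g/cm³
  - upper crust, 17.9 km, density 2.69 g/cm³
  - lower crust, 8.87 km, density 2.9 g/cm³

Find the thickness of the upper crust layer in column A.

Take the compensation level at the base of the deeper column (depth z_c below the surface of column A) and equate Σ ρ_i t_i down to z_c; mantle fills any gap and the z_c terms cancel.
Column A: x×2.65 + 14×2.97 + (z_c − 14 − x)×3.33
Column B: 0.364×0 + 4.48×2.59 + 17.9×2.69 + 8.87×2.9 + (z_c − 0.364 − 31.25)×3.33
The z_c×3.33 term appears on both sides and cancels. Collect the known terms of each column as K = Σ(ρt)_known − 3.33 × (depth of known layers): K_A = 41.58 − 3.33×14 = −5.04; K_B = 85.4772 − 3.33×(0.364 + 31.25) = −19.79742.
Balance: K_A − x×(3.33 − 2.65) = K_B, so x = (K_A − K_B)/(3.33 − 2.65) = 14.7574/0.68 = 21.7 km.

21.7 km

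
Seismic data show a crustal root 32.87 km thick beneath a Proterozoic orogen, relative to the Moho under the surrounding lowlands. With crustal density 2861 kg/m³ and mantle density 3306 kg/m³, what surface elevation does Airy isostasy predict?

5.11 km

For local isostatic compensation: ρ_c h = (ρ_m − ρ_c) r.
h = r (ρ_m − ρ_c) / ρ_c = 32.87 km × (3306 − 2861) / 2861 = 5.11 km.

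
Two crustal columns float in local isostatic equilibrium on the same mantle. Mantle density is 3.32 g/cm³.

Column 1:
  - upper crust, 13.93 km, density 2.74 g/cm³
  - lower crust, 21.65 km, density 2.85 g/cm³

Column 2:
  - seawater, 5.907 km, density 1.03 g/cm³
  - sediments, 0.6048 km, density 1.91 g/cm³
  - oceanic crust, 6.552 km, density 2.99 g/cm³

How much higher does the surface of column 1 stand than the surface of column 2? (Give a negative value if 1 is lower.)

For any compensation level in the mantle, the mantle terms cancel and isostasy reduces to e = (Σt_1 − Σt_2) − (Σ(ρt)_1 − Σ(ρt)_2) / ρ_m.
Σt_1 = 35.58 km; Σt_2 = 13.0638 km; Σ(ρt)_1 = 99.8707; Σ(ρt)_2 = 26.829858 (in km·g/cm³).
e = (35.58 − 13.0638) − (99.8707 − 26.829858) / 3.32 = 0.516 km.

0.516 km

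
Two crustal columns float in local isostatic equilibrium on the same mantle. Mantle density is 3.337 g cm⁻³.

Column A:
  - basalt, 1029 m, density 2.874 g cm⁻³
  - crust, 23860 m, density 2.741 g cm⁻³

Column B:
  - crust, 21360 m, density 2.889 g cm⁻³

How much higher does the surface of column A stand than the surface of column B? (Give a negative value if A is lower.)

1540 m

For any compensation level in the mantle, the mantle terms cancel and isostasy reduces to e = (Σt_A − Σt_B) − (Σ(ρt)_A − Σ(ρt)_B) / ρ_m.
Σt_A = 24889 m; Σt_B = 21360 m; Σ(ρt)_A = 68357.606; Σ(ρt)_B = 61709.04 (in m·g cm⁻³).
e = (24889 − 21360) − (68357.606 − 61709.04) / 3.337 = 1540 m.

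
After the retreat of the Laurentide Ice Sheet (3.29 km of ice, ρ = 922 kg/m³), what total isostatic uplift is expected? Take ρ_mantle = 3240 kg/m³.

0.936 km

Removing the load lets mantle flow back in; uplift u satisfies ρ_ice t = ρ_m u.
u = t ρ_ice/ρ_m = 3.29 km × 922/3240 = 0.936 km.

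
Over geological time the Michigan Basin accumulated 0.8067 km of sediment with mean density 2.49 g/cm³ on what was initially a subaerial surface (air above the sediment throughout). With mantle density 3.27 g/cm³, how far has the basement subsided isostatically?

0.614 km

Subaerial load: s = t ρ_sed / ρ_m = 0.8067 km × 2.49/3.27 = 0.614 km.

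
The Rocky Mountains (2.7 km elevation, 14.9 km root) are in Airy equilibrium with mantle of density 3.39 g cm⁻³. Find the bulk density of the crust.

2.87 g cm⁻³

ρ_c h = (ρ_m − ρ_c) r → ρ_c (h + r) = ρ_m r → ρ_c = ρ_m r / (h + r).
ρ_c = 3.39 × 14.9 km / (2.7 km + 14.9 km) = 2.87 g cm⁻³.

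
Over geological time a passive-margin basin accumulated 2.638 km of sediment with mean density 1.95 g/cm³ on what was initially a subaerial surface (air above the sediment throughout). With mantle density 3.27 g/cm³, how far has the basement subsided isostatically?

1.57 km

Subaerial load: s = t ρ_sed / ρ_m = 2.638 km × 1.95/3.27 = 1.57 km.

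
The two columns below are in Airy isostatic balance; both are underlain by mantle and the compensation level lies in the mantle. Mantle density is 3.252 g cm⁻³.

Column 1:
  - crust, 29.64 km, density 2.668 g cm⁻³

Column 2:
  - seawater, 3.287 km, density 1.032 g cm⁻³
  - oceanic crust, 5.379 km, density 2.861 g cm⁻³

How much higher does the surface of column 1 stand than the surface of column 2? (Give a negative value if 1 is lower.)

For any compensation level in the mantle, the mantle terms cancel and isostasy reduces to e = (Σt_1 − Σt_2) − (Σ(ρt)_1 − Σ(ρt)_2) / ρ_m.
Σt_1 = 29.64 km; Σt_2 = 8.666 km; Σ(ρt)_1 = 79.07952; Σ(ρt)_2 = 18.781503 (in km·g cm⁻³).
e = (29.64 − 8.666) − (79.07952 − 18.781503) / 3.252 = 2.43 km.

2.43 km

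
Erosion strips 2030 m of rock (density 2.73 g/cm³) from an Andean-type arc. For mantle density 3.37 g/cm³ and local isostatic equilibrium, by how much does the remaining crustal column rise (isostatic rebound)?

Unloading: uplift u = e ρ_c/ρ_m = 2030 m × 2.73/3.37 = 1640 m.

1640 m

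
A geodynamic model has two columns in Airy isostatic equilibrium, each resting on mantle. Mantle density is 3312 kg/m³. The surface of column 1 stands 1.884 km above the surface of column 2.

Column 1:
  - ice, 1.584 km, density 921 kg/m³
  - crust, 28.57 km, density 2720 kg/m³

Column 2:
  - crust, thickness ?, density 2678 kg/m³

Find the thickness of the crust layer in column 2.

Take the compensation level at the base of the deeper column (depth z_c below the surface of column 1) and equate Σ ρ_i t_i down to z_c; mantle fills any gap and the z_c terms cancel.
Column 1: 1.584×921 + 28.57×2720 + (z_c − 30.154)×3312
Column 2: 1.884×0 + x×2678 + (z_c − 1.884 − 0 − x)×3312
The z_c×3312 term appears on both sides and cancels. Collect the known terms of each column as K = Σ(ρt)_known − 3312 × (depth of known layers): K_1 = 79169.264 − 3312×30.154 = −20700.784; K_2 = 0 − 3312×(1.884 + 0) = −6239.808.
Balance: K_1 = K_2 − x×(3312 − 2678), so x = (K_2 − K_1)/(3312 − 2678) = 14461/634 = 22.8 km.

22.8 km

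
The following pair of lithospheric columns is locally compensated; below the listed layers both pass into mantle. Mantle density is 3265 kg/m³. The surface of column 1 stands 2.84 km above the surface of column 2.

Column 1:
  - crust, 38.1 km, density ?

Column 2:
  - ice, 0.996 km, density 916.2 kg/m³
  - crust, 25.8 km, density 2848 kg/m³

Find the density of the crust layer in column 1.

2680 kg/m³

Take the compensation level at the base of the deeper column (depth z_c below the surface of column 1) and equate Σ ρ_i t_i down to z_c; mantle fills any gap and the z_c terms cancel.
Column 1: 38.1×ρ + (z_c − 38.1)×3265
Column 2: 2.84×0 + 0.996×916.2 + 25.8×2848 + (z_c − 2.84 − 26.796)×3265
The z_c×3265 term appears on both sides and cancels. Collect the known terms of each column as K = Σ(ρt)_known − 3265 × (depth of known layers): K_1 = 0 − 3265×38.1 = −124396.5; K_2 = 74390.9352 − 3265×(2.84 + 26.796) = −22370.6048.
Balance: K_1 + 38.1×ρ = K_2, so ρ = (K_2 − K_1)/38.1 = 102026/38.1 = 2680 kg/m³.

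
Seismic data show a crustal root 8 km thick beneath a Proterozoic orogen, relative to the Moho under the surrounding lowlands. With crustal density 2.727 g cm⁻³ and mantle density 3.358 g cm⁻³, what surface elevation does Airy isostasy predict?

1.85 km

For local isostatic compensation: ρ_c h = (ρ_m − ρ_c) r.
h = r (ρ_m − ρ_c) / ρ_c = 8 km × (3.358 − 2.727) / 2.727 = 1.85 km.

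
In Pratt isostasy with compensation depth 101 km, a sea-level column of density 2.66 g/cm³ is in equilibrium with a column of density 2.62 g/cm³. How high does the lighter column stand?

1.54 km

ρ_ref D = ρ (D + h) → h = D (ρ_ref − ρ)/ρ.
h = 101 km × (2.66 − 2.62)/2.62 = 1.54 km.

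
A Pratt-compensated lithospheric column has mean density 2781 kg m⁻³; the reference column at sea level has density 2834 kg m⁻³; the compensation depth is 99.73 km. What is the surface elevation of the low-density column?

1.9 km

ρ_ref D = ρ (D + h) → h = D (ρ_ref − ρ)/ρ.
h = 99.73 km × (2834 − 2781)/2781 = 1.9 km.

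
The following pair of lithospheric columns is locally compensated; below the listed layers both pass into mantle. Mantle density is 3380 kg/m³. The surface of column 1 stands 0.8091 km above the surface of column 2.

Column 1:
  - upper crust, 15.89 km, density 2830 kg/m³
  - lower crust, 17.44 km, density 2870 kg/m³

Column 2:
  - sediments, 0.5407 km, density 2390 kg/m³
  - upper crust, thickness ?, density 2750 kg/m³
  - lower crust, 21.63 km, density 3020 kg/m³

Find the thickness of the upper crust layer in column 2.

10.4 km

Take the compensation level at the base of the deeper column (depth z_c below the surface of column 1) and equate Σ ρ_i t_i down to z_c; mantle fills any gap and the z_c terms cancel.
Column 1: 15.89×2830 + 17.44×2870 + (z_c − 33.33)×3380
Column 2: 0.8091×0 + 0.5407×2390 + x×2750 + 21.63×3020 + (z_c − 0.8091 − 22.1707 − x)×3380
The z_c×3380 term appears on both sides and cancels. Collect the known terms of each column as K = Σ(ρt)_known − 3380 × (depth of known layers): K_1 = 95021.5 − 3380×33.33 = −17633.9; K_2 = 66614.873 − 3380×(0.8091 + 22.1707) = −11056.851.
Balance: K_1 = K_2 − x×(3380 − 2750), so x = (K_2 − K_1)/(3380 − 2750) = 6577.05/630 = 10.4 km.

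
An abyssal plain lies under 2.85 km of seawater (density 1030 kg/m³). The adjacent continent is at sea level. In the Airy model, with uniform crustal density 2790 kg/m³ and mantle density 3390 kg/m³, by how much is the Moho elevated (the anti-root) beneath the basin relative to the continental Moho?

Equating mass per unit area of the two columns: replacing crust with seawater at the top is compensated by replacing crust with mantle at the base: d (ρ_c − ρ_w) = a (ρ_m − ρ_c).
a = d (ρ_c − ρ_w)/(ρ_m − ρ_c) = 2.85 km × 1760/600 = 8.36 km.

8.36 km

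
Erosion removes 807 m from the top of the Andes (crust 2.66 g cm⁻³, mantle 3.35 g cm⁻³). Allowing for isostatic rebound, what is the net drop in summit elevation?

166 m

Rebound u = e ρ_c/ρ_m = 807 m × 2.66/3.35 = 640.8 m.
Net surface drop = e − u = 807 m − 640.8 m = e (ρ_m − ρ_c)/ρ_m = 166 m.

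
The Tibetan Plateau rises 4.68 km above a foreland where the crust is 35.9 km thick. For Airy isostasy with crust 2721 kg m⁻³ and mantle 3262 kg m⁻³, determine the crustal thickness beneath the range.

Root depth r = h ρ_c / (ρ_m − ρ_c) = 4.68 km × 2721 / 541 = 23.54 km.
Total thickness = T + h + r = 35.9 km + 4.68 km + 23.54 km = 64.1 km.

64.1 km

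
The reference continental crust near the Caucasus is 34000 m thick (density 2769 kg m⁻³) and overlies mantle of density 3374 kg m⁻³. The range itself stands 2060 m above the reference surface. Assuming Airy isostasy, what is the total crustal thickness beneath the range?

45500 m

Root depth r = h ρ_c / (ρ_m − ρ_c) = 2060 m × 2769 / 605 = 9428 m.
Total thickness = T + h + r = 34000 m + 2060 m + 9428 m = 45500 m.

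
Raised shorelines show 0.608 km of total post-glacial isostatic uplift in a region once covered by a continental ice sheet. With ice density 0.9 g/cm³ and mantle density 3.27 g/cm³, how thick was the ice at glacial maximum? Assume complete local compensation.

2.21 km

u = t ρ_ice/ρ_m → t = u ρ_m/ρ_ice = 0.608 km × 3.27/0.9 = 2.21 km.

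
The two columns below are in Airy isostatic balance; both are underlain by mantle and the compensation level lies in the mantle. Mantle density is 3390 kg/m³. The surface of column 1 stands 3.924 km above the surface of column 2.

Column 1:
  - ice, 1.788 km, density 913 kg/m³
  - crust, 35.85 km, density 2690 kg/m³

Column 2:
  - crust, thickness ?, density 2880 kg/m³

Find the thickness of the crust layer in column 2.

31.8 km

Take the compensation level at the base of the deeper column (depth z_c below the surface of column 1) and equate Σ ρ_i t_i down to z_c; mantle fills any gap and the z_c terms cancel.
Column 1: 1.788×913 + 35.85×2690 + (z_c − 37.638)×3390
Column 2: 3.924×0 + x×2880 + (z_c − 3.924 − 0 − x)×3390
The z_c×3390 term appears on both sides and cancels. Collect the known terms of each column as K = Σ(ρt)_known − 3390 × (depth of known layers): K_1 = 98068.944 − 3390×37.638 = −29523.876; K_2 = 0 − 3390×(3.924 + 0) = −13302.36.
Balance: K_1 = K_2 − x×(3390 − 2880), so x = (K_2 − K_1)/(3390 − 2880) = 16221.5/510 = 31.8 km.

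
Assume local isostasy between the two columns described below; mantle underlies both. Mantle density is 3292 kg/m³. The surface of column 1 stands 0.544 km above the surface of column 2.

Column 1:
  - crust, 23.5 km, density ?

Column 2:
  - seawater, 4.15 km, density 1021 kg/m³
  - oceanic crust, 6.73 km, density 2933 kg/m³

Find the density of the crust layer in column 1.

2710 kg/m³

Take the compensation level at the base of the deeper column (depth z_c below the surface of column 1) and equate Σ ρ_i t_i down to z_c; mantle fills any gap and the z_c terms cancel.
Column 1: 23.5×ρ + (z_c − 23.5)×3292
Column 2: 0.544×0 + 4.15×1021 + 6.73×2933 + (z_c − 0.544 − 10.88)×3292
The z_c×3292 term appears on both sides and cancels. Collect the known terms of each column as K = Σ(ρt)_known − 3292 × (depth of known layers): K_1 = 0 − 3292×23.5 = −77362; K_2 = 23976.24 − 3292×(0.544 + 10.88) = −13631.568.
Balance: K_1 + 23.5×ρ = K_2, so ρ = (K_2 − K_1)/23.5 = 63730.4/23.5 = 2710 kg/m³.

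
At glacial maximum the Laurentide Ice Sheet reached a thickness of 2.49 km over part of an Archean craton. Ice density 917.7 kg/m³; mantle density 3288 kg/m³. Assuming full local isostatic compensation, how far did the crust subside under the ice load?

0.695 km

Isostatic balance requires: the ice load ρ_ice t is balanced by mantle displaced below, ρ_m s.
s = t ρ_ice / ρ_m = 2.49 km × 917.7/3288 = 0.695 km.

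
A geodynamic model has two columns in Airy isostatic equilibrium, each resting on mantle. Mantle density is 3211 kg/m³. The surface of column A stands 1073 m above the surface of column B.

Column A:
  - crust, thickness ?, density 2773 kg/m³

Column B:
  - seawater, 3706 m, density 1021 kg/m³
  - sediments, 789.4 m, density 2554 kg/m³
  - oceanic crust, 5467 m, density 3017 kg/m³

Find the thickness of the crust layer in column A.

30000 m

Take the compensation level at the base of the deeper column (depth z_c below the surface of column A) and equate Σ ρ_i t_i down to z_c; mantle fills any gap and the z_c terms cancel.
Column A: x×2773 + (z_c − 0 − x)×3211
Column B: 1073×0 + 3706×1021 + 789.4×2554 + 5467×3017 + (z_c − 1073 − 9962.4)×3211
The z_c×3211 term appears on both sides and cancels. Collect the known terms of each column as K = Σ(ρt)_known − 3211 × (depth of known layers): K_A = 0 − 3211×0 = 0; K_B = 22293892.6 − 3211×(1073 + 9962.4) = −13140776.8.
Balance: K_A − x×(3211 − 2773) = K_B, so x = (K_A − K_B)/(3211 − 2773) = 13140800/438 = 30000 m.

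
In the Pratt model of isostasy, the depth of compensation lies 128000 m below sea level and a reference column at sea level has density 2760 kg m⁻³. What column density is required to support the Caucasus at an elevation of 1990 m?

2720 kg m⁻³

Pratt balance: ρ_ref D = ρ (D + h).
ρ = ρ_ref D/(D + h) = 2760 × 128000 m/(128000 m + 1990 m) = 2720 kg m⁻³.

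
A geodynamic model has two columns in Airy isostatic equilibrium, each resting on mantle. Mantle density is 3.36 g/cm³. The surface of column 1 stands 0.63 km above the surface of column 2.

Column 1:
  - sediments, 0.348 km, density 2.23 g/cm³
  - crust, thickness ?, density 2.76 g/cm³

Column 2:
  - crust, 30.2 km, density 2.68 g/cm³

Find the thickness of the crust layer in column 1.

Take the compensation level at the base of the deeper column (depth z_c below the surface of column 1) and equate Σ ρ_i t_i down to z_c; mantle fills any gap and the z_c terms cancel.
Column 1: 0.348×2.23 + x×2.76 + (z_c − 0.348 − x)×3.36
Column 2: 0.63×0 + 30.2×2.68 + (z_c − 0.63 − 30.2)×3.36
The z_c×3.36 term appears on both sides and cancels. Collect the known terms of each column as K = Σ(ρt)_known − 3.36 × (depth of known layers): K_1 = 0.77604 − 3.36×0.348 = −0.39324; K_2 = 80.936 − 3.36×(0.63 + 30.2) = −22.6528.
Balance: K_1 − x×(3.36 − 2.76) = K_2, so x = (K_1 − K_2)/(3.36 − 2.76) = 22.2596/0.6 = 37.1 km.

37.1 km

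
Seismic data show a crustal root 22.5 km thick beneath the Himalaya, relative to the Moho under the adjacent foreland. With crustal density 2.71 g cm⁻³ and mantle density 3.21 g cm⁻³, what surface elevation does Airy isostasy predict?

For local isostatic compensation: ρ_c h = (ρ_m − ρ_c) r.
h = r (ρ_m − ρ_c) / ρ_c = 22.5 km × (3.21 − 2.71) / 2.71 = 4.15 km.

4.15 km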